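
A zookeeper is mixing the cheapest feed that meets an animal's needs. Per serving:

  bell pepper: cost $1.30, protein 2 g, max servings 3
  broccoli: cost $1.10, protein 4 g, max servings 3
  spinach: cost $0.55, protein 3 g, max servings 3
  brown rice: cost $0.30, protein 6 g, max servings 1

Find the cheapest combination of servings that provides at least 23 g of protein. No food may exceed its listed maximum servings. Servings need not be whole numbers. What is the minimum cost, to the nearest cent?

Cost per g of protein: brown rice $0.0500, spinach $0.1833, broccoli $0.2750, bell pepper $0.6500.
Take 1 serving of brown rice: +6.0 g protein for $0.30 (total $0.30, still need 17.0 g).
Take 3 servings of spinach: +9.0 g protein for $1.65 (total $1.95, still need 8.0 g).
Take 2 servings of broccoli: +8.0 g protein for $2.20 (total $4.15, still need 0.0 g).
Filling from the cheapest source first is optimal under one linear minimum: $4.15.

$4.15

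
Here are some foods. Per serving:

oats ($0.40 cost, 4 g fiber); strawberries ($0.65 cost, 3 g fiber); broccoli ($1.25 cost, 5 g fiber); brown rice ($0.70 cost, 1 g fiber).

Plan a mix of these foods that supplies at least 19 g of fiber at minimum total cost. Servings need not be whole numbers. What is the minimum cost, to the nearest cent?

$1.90

Cost per g of fiber: oats $0.1000, strawberries $0.2167, broccoli $0.2500, brown rice $0.7000.
With no serving limits, use only oats: 19 g / 4 g = 4.75 servings × $0.40 = $1.90.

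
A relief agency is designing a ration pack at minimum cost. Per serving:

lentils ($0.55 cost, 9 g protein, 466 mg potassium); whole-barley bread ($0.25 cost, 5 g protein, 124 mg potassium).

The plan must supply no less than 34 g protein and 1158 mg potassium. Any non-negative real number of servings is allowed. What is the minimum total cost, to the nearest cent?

$1.83

lentils only: max(34/9, 1158/466) = 3.778 servings → $2.08.
whole-barley bread only: max(34/5, 1158/124) = 9.339 servings → $2.33.
lentils + whole-barley bread with both tight: 1.297 servings and 4.466 servings → $1.83.
Cheapest feasible corner: $1.83.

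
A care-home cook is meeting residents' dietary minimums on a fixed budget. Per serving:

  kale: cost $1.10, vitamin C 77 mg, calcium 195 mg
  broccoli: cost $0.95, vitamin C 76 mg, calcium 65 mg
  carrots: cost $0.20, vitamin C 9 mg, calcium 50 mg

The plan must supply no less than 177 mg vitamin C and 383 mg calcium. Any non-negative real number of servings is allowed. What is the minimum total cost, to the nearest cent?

$2.46

Check every corner: each single food scaled to meet both minima, and each pair solved so both constraints bind.
kale only: max(177/77, 383/195) = 2.299 servings → $2.53.
broccoli only: max(177/76, 383/65) = 5.892 servings → $5.60.
carrots only: max(177/9, 383/50) = 19.67 servings → $3.93.
kale + broccoli with both tight: 1.793 servings and 0.5119 servings → $2.46.
kale + carrots: intersection lies outside the first quadrant.
broccoli + carrots with both tight: 1.681 servings and 5.475 servings → $2.69.
Cheapest feasible corner: $2.46.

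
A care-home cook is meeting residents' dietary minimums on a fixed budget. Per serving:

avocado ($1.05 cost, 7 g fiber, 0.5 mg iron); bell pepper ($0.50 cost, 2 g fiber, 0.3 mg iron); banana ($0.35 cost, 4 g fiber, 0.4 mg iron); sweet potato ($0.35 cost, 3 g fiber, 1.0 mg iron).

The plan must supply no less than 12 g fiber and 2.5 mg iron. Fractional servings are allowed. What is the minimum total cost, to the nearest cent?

$1.21

Check every corner: each single food scaled to meet both minima, and each pair solved so both constraints bind.
avocado only: max(12/7, 2.5/0.5) = 5 servings → $5.25.
bell pepper only: max(12/2, 2.5/0.3) = 8.333 servings → $4.17.
banana only: max(12/4, 2.5/0.4) = 6.25 servings → $2.19.
sweet potato only: max(12/3, 2.5/1.0) = 4 servings → $1.40.
avocado + bell pepper with both targets exact would need a negative amount; discard.
avocado + banana: intersection lies outside the first quadrant.
avocado + sweet potato with both tight: 0.8182 servings and 2.091 servings → $1.59.
bell pepper + banana: the both-tight solution has a negative serving — not a feasible corner.
bell pepper + sweet potato with both tight: 4.091 servings and 1.273 servings → $2.49.
banana + sweet potato with both tight: 1.607 servings and 1.857 servings → $1.21.
Cheapest feasible corner: $1.21.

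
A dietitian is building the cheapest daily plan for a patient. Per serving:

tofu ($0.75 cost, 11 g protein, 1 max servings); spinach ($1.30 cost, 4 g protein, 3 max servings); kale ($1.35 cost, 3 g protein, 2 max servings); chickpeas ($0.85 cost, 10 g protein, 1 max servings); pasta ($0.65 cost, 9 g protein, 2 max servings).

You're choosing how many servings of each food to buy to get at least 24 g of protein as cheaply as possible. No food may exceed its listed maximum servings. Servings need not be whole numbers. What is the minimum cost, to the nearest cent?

Cost per g of protein: tofu $0.0682, pasta $0.0722, chickpeas $0.0850, spinach $0.3250, kale $0.4500.
Take 1 serving of tofu: +11.0 g protein for $0.75 (total $0.75, still need 13.0 g).
Take 1.444 servings of pasta: +13.0 g protein for $0.94 (total $1.69, still need 0.0 g).
Filling from the cheapest source first is optimal under one linear minimum: $1.69.

$1.69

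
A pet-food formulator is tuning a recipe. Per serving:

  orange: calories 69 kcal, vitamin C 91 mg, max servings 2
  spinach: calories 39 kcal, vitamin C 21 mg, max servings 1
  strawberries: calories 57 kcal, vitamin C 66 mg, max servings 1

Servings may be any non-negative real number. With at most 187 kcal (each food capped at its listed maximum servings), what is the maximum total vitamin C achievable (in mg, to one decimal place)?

Vitamin C per kcal: orange 1.319, strawberries 1.158, spinach 0.5385.
Take 2 servings of orange: uses 138 kcal, +182.0 mg vitamin C (running total 182.0 mg).
Take 0.8596 servings of strawberries: uses 49 kcal, +56.7 mg vitamin C (running total 238.7 mg).
Filling greedily by vitamin C-per-kcal is optimal for one linear limit, giving 238.7 mg.

238.7 mg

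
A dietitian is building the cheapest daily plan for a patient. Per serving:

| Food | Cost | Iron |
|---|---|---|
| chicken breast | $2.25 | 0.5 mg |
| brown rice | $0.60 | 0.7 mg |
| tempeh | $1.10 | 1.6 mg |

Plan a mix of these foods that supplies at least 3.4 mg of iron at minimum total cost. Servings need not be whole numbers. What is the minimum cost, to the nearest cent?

$2.34

Cost per mg of iron: tempeh $0.6875, brown rice $0.8571, chicken breast $4.5000.
With no serving limits, use only tempeh: 3.4 mg / 1.6 mg = 2.125 servings × $1.10 = $2.34.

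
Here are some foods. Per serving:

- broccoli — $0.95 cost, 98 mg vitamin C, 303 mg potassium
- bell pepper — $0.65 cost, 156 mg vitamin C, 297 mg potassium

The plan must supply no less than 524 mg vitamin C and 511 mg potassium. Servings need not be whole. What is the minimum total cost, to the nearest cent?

$2.18

broccoli only: max(524/98, 511/303) = 5.347 servings → $5.08.
bell pepper only: max(524/156, 511/297) = 3.359 servings → $2.18.
broccoli + bell pepper: intersection lies outside the first quadrant.
So the least-cost plan costs $2.18.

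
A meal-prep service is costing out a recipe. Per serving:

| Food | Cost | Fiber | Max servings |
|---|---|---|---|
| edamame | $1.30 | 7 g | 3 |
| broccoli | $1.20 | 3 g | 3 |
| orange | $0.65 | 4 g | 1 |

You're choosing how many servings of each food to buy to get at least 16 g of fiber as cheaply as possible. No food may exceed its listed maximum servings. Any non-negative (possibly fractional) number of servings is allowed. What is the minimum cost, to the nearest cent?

$2.88

Cost per g of fiber: orange $0.1625, edamame $0.1857, broccoli $0.4000.
Take 1 serving of orange: +4.0 g fiber for $0.65 (total $0.65, still need 12.0 g).
Take 1.714 servings of edamame: +12.0 g fiber for $2.23 (total $2.88, still need 0.0 g).
Filling from the cheapest source first is optimal under one linear minimum: $2.88.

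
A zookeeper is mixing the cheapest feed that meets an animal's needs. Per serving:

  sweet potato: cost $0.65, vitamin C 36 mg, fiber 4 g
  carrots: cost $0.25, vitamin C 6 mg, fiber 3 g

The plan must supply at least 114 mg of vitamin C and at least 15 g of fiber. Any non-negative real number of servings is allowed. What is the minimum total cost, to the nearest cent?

An LP optimum is at a vertex; with two nutrient constraints at most two foods are used. Check each candidate.
sweet potato only: max(114/36, 15/4) = 3.75 servings → $2.44.
carrots only: max(114/6, 15/3) = 19 servings → $4.75.
sweet potato + carrots with both tight: 3 servings and 1 serving → $2.20.
So the least-cost plan costs $2.20.

$2.20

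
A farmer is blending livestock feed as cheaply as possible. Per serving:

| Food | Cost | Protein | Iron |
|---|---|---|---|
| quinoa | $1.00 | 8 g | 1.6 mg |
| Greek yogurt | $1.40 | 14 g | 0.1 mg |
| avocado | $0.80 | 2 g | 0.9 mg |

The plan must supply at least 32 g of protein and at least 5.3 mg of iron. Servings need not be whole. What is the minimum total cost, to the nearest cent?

With two linear requirements the optimum uses one or two foods; enumerate the corners.
quinoa only: max(32/8, 5.3/1.6) = 4 servings → $4.00.
Greek yogurt only: max(32/14, 5.3/0.1) = 53 servings → $74.20.
avocado only: max(32/2, 5.3/0.9) = 16 servings → $12.80.
quinoa + Greek yogurt with both tight: 3.287 servings and 0.4074 servings → $3.86.
quinoa + avocado with both targets exact would need a negative amount; discard.
Greek yogurt + avocado with both tight: 1.468 servings and 5.726 servings → $6.64.
Cheapest feasible corner: $3.86.

$3.86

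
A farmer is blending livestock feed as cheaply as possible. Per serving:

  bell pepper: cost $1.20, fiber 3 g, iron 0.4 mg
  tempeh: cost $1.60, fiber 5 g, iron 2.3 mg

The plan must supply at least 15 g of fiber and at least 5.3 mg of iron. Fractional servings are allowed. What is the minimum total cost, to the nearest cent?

Minimising a linear cost over {fiber ≥ 15, iron ≥ 5.3, servings ≥ 0} — the optimum is at a vertex, using one or two foods.
bell pepper only: max(15/3, 5.3/0.4) = 13.25 servings → $15.90.
tempeh only: max(15/5, 5.3/2.3) = 3 servings → $4.80.
bell pepper + tempeh with both tight: 1.633 servings and 2.02 servings → $5.19.
Cheapest feasible corner: $4.80.

$4.80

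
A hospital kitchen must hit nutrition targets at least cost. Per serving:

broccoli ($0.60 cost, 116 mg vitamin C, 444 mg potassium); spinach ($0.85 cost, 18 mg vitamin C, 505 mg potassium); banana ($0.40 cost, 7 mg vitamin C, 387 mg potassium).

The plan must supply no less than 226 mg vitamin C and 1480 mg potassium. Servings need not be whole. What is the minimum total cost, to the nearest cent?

$1.79

A basic optimal solution has at most two foods positive. Try each food alone and each pair with both targets met exactly.
broccoli only: max(226/116, 1480/444) = 3.333 servings → $2.00.
spinach only: max(226/18, 1480/505) = 12.56 servings → $10.67.
banana only: max(226/7, 1480/387) = 32.29 servings → $12.91.
broccoli + spinach with both tight: 1.729 servings and 1.41 servings → $2.24.
broccoli + banana with both tight: 1.845 servings and 1.707 servings → $1.79.
spinach + banana: the both-tight solution has a negative serving — not a feasible corner.
The minimum over all feasible corners is $1.79.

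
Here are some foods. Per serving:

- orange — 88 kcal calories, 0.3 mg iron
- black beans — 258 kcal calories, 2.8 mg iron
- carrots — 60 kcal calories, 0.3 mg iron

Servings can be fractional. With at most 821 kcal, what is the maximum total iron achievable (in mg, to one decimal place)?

8.9 mg

Iron per kcal: black beans 0.01085, carrots 0.005, orange 0.003409.
With no serving limits, spend the whole calories allowance on black beans: 821 kcal / 258 kcal × 2.8 mg = 8.9 mg.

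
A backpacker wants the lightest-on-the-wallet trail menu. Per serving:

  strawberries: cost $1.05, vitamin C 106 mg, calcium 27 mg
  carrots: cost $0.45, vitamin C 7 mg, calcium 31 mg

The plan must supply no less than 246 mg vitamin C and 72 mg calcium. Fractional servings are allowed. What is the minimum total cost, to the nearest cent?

$2.56

strawberries only: max(246/106, 72/27) = 2.667 servings → $2.80.
carrots only: max(246/7, 72/31) = 35.14 servings → $15.81.
strawberries + carrots with both tight: 2.3 servings and 0.3197 servings → $2.56.
Cheapest feasible corner: $2.56.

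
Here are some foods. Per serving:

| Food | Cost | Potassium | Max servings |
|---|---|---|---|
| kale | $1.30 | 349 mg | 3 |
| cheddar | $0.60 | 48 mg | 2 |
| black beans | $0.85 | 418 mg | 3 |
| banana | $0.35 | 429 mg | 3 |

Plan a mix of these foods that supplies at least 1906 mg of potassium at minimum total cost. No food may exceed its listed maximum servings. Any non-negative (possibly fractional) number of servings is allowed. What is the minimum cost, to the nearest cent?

Cost per mg of potassium: banana $0.0008, black beans $0.0020, kale $0.0037, cheddar $0.0125.
Take 3 servings of banana: +1287.0 mg potassium for $1.05 (total $1.05, still need 619.0 mg).
Take 1.481 servings of black beans: +619.0 mg potassium for $1.26 (total $2.31, still need 0.0 mg).
Greedy by cheapest-per-mg is optimal for a single linear constraint, so the minimum cost is $2.31.

$2.31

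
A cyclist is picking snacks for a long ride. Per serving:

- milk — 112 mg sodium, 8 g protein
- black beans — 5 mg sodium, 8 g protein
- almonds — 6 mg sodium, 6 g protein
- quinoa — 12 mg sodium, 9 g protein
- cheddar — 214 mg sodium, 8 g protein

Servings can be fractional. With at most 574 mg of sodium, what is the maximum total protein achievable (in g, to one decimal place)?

918.4 g

Protein per mg sodium: black beans 1.6, almonds 1, quinoa 0.75, milk 0.07143, cheddar 0.03738.
With no serving limits, spend the whole sodium allowance on black beans: 574 mg / 5 mg × 8 g = 918.4 g.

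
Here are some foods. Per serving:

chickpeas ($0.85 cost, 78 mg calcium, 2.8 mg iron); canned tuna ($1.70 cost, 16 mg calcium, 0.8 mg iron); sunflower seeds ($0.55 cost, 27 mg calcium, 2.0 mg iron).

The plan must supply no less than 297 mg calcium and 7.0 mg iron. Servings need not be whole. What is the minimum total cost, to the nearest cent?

Check every corner: each single food scaled to meet both minima, and each pair solved so both constraints bind.
chickpeas only: max(297/78, 7.0/2.8) = 3.808 servings → $3.24.
canned tuna only: max(297/16, 7.0/0.8) = 18.56 servings → $31.56.
sunflower seeds only: max(297/27, 7.0/2.0) = 11 servings → $6.05.
chickpeas + canned tuna: intersection lies outside the first quadrant.
chickpeas + sunflower seeds: intersection lies outside the first quadrant.
canned tuna + sunflower seeds: the both-tight solution has a negative serving — not a feasible corner.
The minimum over all feasible corners is $3.24.

$3.24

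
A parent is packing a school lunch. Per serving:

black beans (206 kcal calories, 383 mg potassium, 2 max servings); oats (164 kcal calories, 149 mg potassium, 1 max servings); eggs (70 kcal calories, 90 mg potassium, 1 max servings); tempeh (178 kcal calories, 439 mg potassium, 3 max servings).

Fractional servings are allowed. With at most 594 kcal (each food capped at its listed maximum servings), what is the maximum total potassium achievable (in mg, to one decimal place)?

1428.6 mg

Potassium per kcal: tempeh 2.466, black beans 1.859, eggs 1.286, oats 0.9085.
Take 3 servings of tempeh: uses 534 kcal, +1317.0 mg potassium (running total 1317.0 mg).
Take 0.2913 servings of black beans: uses 60 kcal, +111.6 mg potassium (running total 1428.6 mg).
Greedy by best ratio exhausts the calories allowance optimally: 1428.6 mg.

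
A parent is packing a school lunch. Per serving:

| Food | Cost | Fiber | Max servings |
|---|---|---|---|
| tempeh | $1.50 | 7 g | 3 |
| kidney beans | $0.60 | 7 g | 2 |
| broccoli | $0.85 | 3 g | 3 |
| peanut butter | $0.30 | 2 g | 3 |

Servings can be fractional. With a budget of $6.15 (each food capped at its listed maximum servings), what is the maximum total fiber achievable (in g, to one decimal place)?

38.9 g

Fiber per dollar: kidney beans 11.67, peanut butter 6.667, tempeh 4.667, broccoli 3.529.
Take 2 servings of kidney beans: spends $1.20, +14.0 g fiber (running total 14.0 g).
Take 3 servings of peanut butter: spends $0.90, +6.0 g fiber (running total 20.0 g).
Take 2.7 servings of tempeh: spends $4.05, +18.9 g fiber (running total 38.9 g).
Filling greedily by fiber-per-dollar is optimal for one linear limit, giving 38.9 g.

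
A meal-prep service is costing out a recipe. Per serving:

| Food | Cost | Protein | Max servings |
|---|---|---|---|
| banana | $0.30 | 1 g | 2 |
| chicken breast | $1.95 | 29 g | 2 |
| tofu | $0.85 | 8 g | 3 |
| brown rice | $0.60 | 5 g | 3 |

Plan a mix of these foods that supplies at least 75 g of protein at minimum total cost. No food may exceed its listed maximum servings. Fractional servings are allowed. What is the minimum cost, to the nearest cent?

$5.71

Cost per g of protein: chicken breast $0.0672, tofu $0.1062, brown rice $0.1200, banana $0.3000.
Take 2 servings of chicken breast: +58.0 g protein for $3.90 (total $3.90, still need 17.0 g).
Take 2.125 servings of tofu: +17.0 g protein for $1.81 (total $5.71, still need 0.0 g).
Filling from the cheapest source first is optimal under one linear minimum: $5.71.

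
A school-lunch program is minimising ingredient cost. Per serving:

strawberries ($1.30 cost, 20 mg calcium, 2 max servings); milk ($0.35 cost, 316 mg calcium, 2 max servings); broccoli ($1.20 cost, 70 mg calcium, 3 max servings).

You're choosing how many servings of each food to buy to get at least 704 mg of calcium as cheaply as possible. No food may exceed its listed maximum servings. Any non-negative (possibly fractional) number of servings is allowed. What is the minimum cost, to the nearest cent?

$1.93

Cost per mg of calcium: milk $0.0011, broccoli $0.0171, strawberries $0.0650.
Take 2 servings of milk: +632.0 mg calcium for $0.70 (total $0.70, still need 72.0 mg).
Take 1.029 servings of broccoli: +72.0 mg calcium for $1.23 (total $1.93, still need 0.0 mg).
Filling from the cheapest source first is optimal under one linear minimum: $1.93.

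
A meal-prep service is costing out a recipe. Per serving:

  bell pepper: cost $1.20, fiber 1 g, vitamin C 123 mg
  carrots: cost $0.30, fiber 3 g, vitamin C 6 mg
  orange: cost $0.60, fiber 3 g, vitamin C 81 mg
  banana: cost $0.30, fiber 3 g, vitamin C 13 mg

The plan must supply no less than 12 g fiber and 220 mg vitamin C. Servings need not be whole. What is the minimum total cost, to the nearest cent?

This is a tiny linear program; its minimum lies at a vertex of the feasible set. List the vertices and price them.
bell pepper only: max(12/1, 220/123) = 12 servings → $14.40.
carrots only: max(12/3, 220/6) = 36.67 servings → $11.00.
orange only: max(12/3, 220/81) = 4 servings → $2.40.
banana only: max(12/3, 220/13) = 16.92 servings → $5.08.
bell pepper + carrots with both tight: 1.62 servings and 3.46 servings → $2.98.
bell pepper + orange with both targets exact would need a negative amount; discard.
bell pepper + banana with both tight: 1.416 servings and 3.528 servings → $2.76.
carrots + orange with both tight: 1.387 servings and 2.613 servings → $1.98.
carrots + banana with both targets exact would need a negative amount; discard.
orange + banana with both tight: 2.471 servings and 1.529 servings → $1.94.
Cheapest feasible corner: $1.94.

$1.94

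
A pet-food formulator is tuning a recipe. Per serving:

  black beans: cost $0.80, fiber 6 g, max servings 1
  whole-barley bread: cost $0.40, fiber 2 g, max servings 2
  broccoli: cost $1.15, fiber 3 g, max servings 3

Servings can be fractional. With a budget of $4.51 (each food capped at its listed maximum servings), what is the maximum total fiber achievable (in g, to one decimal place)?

Fiber per dollar: black beans 7.5, whole-barley bread 5, broccoli 2.609.
Take 1 serving of black beans: spends $0.80, +6.0 g fiber (running total 6.0 g).
Take 2 servings of whole-barley bread: spends $0.80, +4.0 g fiber (running total 10.0 g).
Take 2.53 servings of broccoli: spends $2.91, +7.6 g fiber (running total 17.6 g).
Greedy by best ratio exhausts the cost allowance optimally: 17.6 g.

17.6 g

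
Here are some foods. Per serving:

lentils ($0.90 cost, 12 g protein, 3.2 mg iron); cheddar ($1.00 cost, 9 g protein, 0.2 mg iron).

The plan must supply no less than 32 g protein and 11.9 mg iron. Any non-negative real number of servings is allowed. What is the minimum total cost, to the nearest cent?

For a min-cost LP with two ≥-constraints, a basic feasible solution has at most two positive variables.
lentils only: max(32/12, 11.9/3.2) = 3.719 servings → $3.35.
cheddar only: max(32/9, 11.9/0.2) = 59.5 servings → $59.50.
lentils + cheddar: the both-tight solution has a negative serving — not a feasible corner.
Cheapest feasible corner: $3.35.

$3.35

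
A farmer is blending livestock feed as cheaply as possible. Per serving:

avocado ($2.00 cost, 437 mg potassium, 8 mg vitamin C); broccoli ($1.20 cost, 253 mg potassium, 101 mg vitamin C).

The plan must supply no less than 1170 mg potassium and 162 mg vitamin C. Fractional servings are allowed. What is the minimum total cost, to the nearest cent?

For a min-cost LP with two ≥-constraints, a basic feasible solution has at most two positive variables.
avocado only: max(1170/437, 162/8) = 20.25 servings → $40.50.
broccoli only: max(1170/253, 162/101) = 4.625 servings → $5.55.
avocado + broccoli with both tight: 1.833 servings and 1.459 servings → $5.42.
So the least-cost plan costs $5.42.

$5.42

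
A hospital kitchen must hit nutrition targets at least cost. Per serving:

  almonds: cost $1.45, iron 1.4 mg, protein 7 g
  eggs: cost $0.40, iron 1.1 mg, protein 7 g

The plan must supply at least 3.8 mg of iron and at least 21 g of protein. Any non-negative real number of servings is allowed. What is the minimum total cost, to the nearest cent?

Minimising a linear cost over {iron ≥ 3.8, protein ≥ 21, servings ≥ 0} — the optimum is at a vertex, using one or two foods.
almonds only: max(3.8/1.4, 21/7) = 3 servings → $4.35.
eggs only: max(3.8/1.1, 21/7) = 3.455 servings → $1.38.
almonds + eggs with both tight: 1.667 servings and 1.333 servings → $2.95.
Cheapest feasible corner: $1.38.

$1.38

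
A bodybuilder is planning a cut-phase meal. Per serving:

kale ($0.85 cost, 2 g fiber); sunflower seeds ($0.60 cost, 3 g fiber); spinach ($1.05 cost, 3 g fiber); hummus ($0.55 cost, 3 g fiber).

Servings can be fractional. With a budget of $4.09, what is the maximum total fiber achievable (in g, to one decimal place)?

22.3 g

Fiber per dollar: hummus 5.455, sunflower seeds 5, spinach 2.857, kale 2.353.
With no serving limits, spend the whole cost allowance on hummus: $4.09 / $0.55 × 3 g = 22.3 g.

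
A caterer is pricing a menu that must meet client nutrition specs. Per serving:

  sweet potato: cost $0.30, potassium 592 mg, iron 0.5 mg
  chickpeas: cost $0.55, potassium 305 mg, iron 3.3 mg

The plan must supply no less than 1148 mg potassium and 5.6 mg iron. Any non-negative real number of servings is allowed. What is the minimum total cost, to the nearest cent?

At the optimum either one food covers both requirements or two foods hit both targets exactly; no other combination can be cheaper.
sweet potato only: max(1148/592, 5.6/0.5) = 11.2 servings → $3.36.
chickpeas only: max(1148/305, 5.6/3.3) = 3.764 servings → $2.07.
sweet potato + chickpeas with both tight: 1.155 servings and 1.522 servings → $1.18.
Cheapest feasible corner: $1.18.

$1.18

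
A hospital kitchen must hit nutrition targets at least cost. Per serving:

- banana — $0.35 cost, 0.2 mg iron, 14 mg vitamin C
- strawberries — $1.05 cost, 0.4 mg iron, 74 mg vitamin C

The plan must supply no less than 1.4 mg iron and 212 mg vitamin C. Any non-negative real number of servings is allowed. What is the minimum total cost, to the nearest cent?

Two binding constraints pin down two serving amounts, so the optimal mix uses at most two foods. The candidates are each food alone (scaled to the tighter of iron/vitamin C) and each pair with both constraints tight.
banana only: max(1.4/0.2, 212/14) = 15.14 servings → $5.30.
strawberries only: max(1.4/0.4, 212/74) = 3.5 servings → $3.67.
banana + strawberries with both tight: 2.043 servings and 2.478 servings → $3.32.
The minimum over all feasible corners is $3.32.

$3.32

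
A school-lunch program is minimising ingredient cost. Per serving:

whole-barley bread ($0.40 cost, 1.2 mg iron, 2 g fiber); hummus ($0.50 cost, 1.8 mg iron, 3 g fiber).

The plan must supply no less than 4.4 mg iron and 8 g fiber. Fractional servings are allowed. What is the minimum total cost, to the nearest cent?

$1.33

At the optimum either one food covers both requirements or two foods hit both targets exactly; no other combination can be cheaper.
whole-barley bread only: max(4.4/1.2, 8/2) = 4 servings → $1.60.
hummus only: max(4.4/1.8, 8/3) = 2.667 servings → $1.33.
whole-barley bread + hummus (both tight): parallel constraints — no distinct corner.
So the least-cost plan costs $1.33.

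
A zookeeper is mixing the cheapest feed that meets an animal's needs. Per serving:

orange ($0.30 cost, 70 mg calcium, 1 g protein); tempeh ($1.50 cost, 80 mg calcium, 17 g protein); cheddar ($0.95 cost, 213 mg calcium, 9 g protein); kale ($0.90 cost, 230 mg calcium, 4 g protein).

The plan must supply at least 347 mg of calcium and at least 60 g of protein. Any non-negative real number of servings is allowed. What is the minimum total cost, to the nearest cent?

This is a tiny linear program; its minimum lies at a vertex of the feasible set. List the vertices and price them.
orange only: max(347/70, 60/1) = 60 servings → $18.00.
tempeh only: max(347/80, 60/17) = 4.338 servings → $6.51.
cheddar only: max(347/213, 60/9) = 6.667 servings → $6.33.
kale only: max(347/230, 60/4) = 15 servings → $13.50.
orange + tempeh with both tight: 0.9901 servings and 3.471 servings → $5.50.
orange + cheddar: intersection lies outside the first quadrant.
orange + kale: the both-tight solution has a negative serving — not a feasible corner.
tempeh + cheddar with both tight: 3.329 servings and 0.3788 servings → $5.35.
tempeh + kale with both tight: 3.457 servings and 0.3061 servings → $5.46.
cheddar + kale: intersection lies outside the first quadrant.
The minimum over all feasible corners is $5.35.

$5.35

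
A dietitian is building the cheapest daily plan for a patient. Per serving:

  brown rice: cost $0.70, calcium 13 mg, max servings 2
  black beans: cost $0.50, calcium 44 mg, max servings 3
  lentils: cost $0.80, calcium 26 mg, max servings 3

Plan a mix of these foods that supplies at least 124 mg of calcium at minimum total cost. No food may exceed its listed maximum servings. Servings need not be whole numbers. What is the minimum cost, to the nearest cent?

Cost per mg of calcium: black beans $0.0114, lentils $0.0308, brown rice $0.0538.
Take 2.818 servings of black beans: +124.0 mg calcium for $1.41 (total $1.41, still need 0.0 mg).
Greedy by cheapest-per-mg is optimal for a single linear constraint, so the minimum cost is $1.41.

$1.41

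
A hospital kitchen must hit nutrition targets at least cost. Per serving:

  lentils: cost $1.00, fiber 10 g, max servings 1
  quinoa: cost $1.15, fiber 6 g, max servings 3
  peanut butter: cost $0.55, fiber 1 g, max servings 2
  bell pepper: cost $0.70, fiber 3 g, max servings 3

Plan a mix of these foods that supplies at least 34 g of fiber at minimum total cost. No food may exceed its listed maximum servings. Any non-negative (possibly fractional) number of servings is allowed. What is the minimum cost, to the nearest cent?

Cost per g of fiber: lentils $0.1000, quinoa $0.1917, bell pepper $0.2333, peanut butter $0.5500.
Take 1 serving of lentils: +10.0 g fiber for $1.00 (total $1.00, still need 24.0 g).
Take 3 servings of quinoa: +18.0 g fiber for $3.45 (total $4.45, still need 6.0 g).
Take 2 servings of bell pepper: +6.0 g fiber for $1.40 (total $5.85, still need 0.0 g).
Greedy by cheapest-per-g is optimal for a single linear constraint, so the minimum cost is $5.85.

$5.85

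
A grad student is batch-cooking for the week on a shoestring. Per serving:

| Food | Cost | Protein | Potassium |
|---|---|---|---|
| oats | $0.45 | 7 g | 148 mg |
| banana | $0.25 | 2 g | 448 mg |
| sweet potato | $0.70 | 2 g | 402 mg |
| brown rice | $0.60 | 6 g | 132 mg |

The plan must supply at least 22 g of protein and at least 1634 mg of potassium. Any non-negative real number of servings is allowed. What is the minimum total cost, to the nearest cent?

At the optimum either one food covers both requirements or two foods hit both targets exactly; no other combination can be cheaper.
oats only: max(22/7, 1634/148) = 11.04 servings → $4.97.
banana only: max(22/2, 1634/448) = 11 servings → $2.75.
sweet potato only: max(22/2, 1634/402) = 11 servings → $7.70.
brown rice only: max(22/6, 1634/132) = 12.38 servings → $7.43.
oats + banana with both tight: 2.32 servings and 2.881 servings → $1.76.
oats + sweet potato with both tight: 2.214 servings and 3.249 servings → $3.27.
oats + brown rice: the both-tight solution has a negative serving — not a feasible corner.
banana + sweet potato with both targets exact would need a negative amount; discard.
banana + brown rice with both tight: 2.847 servings and 2.718 servings → $2.34.
sweet potato + brown rice with both tight: 3.212 servings and 2.596 servings → $3.81.
Cheapest feasible corner: $1.76.

$1.76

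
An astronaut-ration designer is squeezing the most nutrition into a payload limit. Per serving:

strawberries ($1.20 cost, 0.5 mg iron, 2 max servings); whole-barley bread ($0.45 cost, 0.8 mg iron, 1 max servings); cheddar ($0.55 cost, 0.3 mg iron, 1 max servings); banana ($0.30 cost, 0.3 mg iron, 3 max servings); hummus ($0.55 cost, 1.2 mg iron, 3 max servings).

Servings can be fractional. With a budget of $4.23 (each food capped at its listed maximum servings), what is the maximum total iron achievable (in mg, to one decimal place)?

5.9 mg

Iron per dollar: hummus 2.182, whole-barley bread 1.778, banana 1, cheddar 0.5455, strawberries 0.4167.
Take 3 servings of hummus: spends $1.65, +3.6 mg iron (running total 3.6 mg).
Take 1 serving of whole-barley bread: spends $0.45, +0.8 mg iron (running total 4.4 mg).
Take 3 servings of banana: spends $0.90, +0.9 mg iron (running total 5.3 mg).
Take 1 serving of cheddar: spends $0.55, +0.3 mg iron (running total 5.6 mg).
Take 0.5667 servings of strawberries: spends $0.68, +0.3 mg iron (running total 5.9 mg).
Filling greedily by iron-per-dollar is optimal for one linear limit, giving 5.9 mg.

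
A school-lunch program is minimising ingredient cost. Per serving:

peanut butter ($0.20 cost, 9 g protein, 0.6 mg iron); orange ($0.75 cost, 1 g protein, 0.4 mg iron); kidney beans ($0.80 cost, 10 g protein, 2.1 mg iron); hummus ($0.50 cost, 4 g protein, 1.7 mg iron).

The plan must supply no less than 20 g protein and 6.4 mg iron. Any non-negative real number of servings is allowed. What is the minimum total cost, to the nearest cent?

Two binding constraints pin down two serving amounts, so the optimal mix uses at most two foods. The candidates are each food alone (scaled to the tighter of protein/iron) and each pair with both constraints tight.
peanut butter only: max(20/9, 6.4/0.6) = 10.67 servings → $2.13.
orange only: max(20/1, 6.4/0.4) = 20 servings → $15.00.
kidney beans only: max(20/10, 6.4/2.1) = 3.048 servings → $2.44.
hummus only: max(20/4, 6.4/1.7) = 5 servings → $2.50.
peanut butter + orange with both tight: 0.5333 servings and 15.2 servings → $11.51.
peanut butter + kidney beans: the both-tight solution has a negative serving — not a feasible corner.
peanut butter + hummus with both tight: 0.6512 servings and 3.535 servings → $1.90.
orange + kidney beans with both tight: 11.58 servings and 0.8421 servings → $9.36.
orange + hummus: intersection lies outside the first quadrant.
kidney beans + hummus with both tight: 0.9767 servings and 2.558 servings → $2.06.
The minimum over all feasible corners is $1.90.

$1.90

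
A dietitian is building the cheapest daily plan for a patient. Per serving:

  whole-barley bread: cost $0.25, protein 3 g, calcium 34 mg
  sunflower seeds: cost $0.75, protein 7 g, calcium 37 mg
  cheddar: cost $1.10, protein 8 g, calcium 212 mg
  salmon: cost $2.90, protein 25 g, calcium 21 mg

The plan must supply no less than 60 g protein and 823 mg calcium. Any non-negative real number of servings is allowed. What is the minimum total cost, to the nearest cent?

$5.51

Compare the cost at each extreme point of the feasible region.
whole-barley bread only: max(60/3, 823/34) = 24.21 servings → $6.05.
sunflower seeds only: max(60/7, 823/37) = 22.24 servings → $16.68.
cheddar only: max(60/8, 823/212) = 7.5 servings → $8.25.
salmon only: max(60/25, 823/21) = 39.19 servings → $113.65.
whole-barley bread + sunflower seeds with both targets exact would need a negative amount; discard.
whole-barley bread + cheddar with both tight: 16.86 servings and 1.179 servings → $5.51.
whole-barley bread + salmon: the both-tight solution has a negative serving — not a feasible corner.
sunflower seeds + cheddar with both tight: 5.165 servings and 2.981 servings → $7.15.
sunflower seeds + salmon: intersection lies outside the first quadrant.
cheddar + salmon with both tight: 3.764 servings and 1.196 servings → $7.61.
The minimum over all feasible corners is $5.51.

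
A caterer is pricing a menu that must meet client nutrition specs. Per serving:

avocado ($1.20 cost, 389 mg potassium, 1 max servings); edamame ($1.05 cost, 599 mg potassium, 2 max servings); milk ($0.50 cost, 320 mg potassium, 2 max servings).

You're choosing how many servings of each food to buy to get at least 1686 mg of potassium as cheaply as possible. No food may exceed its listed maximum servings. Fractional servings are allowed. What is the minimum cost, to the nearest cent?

Cost per mg of potassium: milk $0.0016, edamame $0.0018, avocado $0.0031.
Take 2 servings of milk: +640.0 mg potassium for $1.00 (total $1.00, still need 1046.0 mg).
Take 1.746 servings of edamame: +1046.0 mg potassium for $1.83 (total $2.83, still need 0.0 mg).
Greedy by cheapest-per-mg is optimal for a single linear constraint, so the minimum cost is $2.83.

$2.83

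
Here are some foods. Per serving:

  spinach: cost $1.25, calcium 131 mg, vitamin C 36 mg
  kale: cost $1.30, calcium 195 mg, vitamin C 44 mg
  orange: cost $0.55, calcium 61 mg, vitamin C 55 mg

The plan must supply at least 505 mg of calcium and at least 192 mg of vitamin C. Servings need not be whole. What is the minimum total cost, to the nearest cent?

$3.64

Minimising a linear cost over {calcium ≥ 505, vitamin C ≥ 192, servings ≥ 0} — the optimum is at a vertex, using one or two foods.
spinach only: max(505/131, 192/36) = 5.333 servings → $6.67.
kale only: max(505/195, 192/44) = 4.364 servings → $5.67.
orange only: max(505/61, 192/55) = 8.279 servings → $4.55.
spinach + kale: the both-tight solution has a negative serving — not a feasible corner.
spinach + orange with both tight: 3.207 servings and 1.392 servings → $4.77.
kale + orange with both tight: 1.998 servings and 1.893 servings → $3.64.
The minimum over all feasible corners is $3.64.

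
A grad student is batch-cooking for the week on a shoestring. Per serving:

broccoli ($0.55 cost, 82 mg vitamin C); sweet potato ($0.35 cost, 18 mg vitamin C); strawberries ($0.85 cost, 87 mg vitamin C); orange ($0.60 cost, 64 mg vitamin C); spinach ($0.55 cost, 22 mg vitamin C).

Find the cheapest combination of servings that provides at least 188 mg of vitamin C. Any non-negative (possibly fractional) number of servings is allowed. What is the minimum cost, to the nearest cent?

Cost per mg of vitamin C: broccoli $0.0067, orange $0.0094, strawberries $0.0098, sweet potato $0.0194, spinach $0.0250.
With no serving limits, use only broccoli: 188 mg / 82 mg = 2.293 servings × $0.55 = $1.26.

$1.26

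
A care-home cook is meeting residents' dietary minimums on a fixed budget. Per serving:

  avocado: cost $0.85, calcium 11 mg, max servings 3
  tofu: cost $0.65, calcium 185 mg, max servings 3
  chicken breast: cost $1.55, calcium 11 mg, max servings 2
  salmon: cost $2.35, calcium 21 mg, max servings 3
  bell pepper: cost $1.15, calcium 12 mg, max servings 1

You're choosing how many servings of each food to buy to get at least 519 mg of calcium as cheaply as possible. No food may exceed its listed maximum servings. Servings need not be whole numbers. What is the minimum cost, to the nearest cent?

$1.82

Cost per mg of calcium: tofu $0.0035, avocado $0.0773, bell pepper $0.0958, salmon $0.1119, chicken breast $0.1409.
Take 2.805 servings of tofu: +519.0 mg calcium for $1.82 (total $1.82, still need 0.0 mg).
Greedy by cheapest-per-mg is optimal for a single linear constraint, so the minimum cost is $1.82.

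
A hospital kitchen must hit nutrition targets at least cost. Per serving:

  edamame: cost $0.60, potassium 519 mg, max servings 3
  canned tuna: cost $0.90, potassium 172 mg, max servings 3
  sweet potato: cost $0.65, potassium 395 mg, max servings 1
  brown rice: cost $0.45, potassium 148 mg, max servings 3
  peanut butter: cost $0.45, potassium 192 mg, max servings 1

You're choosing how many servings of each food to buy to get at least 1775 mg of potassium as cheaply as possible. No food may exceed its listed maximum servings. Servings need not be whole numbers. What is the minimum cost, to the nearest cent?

$2.16

Cost per mg of potassium: edamame $0.0012, sweet potato $0.0016, peanut butter $0.0023, brown rice $0.0030, canned tuna $0.0052.
Take 3 servings of edamame: +1557.0 mg potassium for $1.80 (total $1.80, still need 218.0 mg).
Take 0.5519 servings of sweet potato: +218.0 mg potassium for $0.36 (total $2.16, still need 0.0 mg).
Greedy by cheapest-per-mg is optimal for a single linear constraint, so the minimum cost is $2.16.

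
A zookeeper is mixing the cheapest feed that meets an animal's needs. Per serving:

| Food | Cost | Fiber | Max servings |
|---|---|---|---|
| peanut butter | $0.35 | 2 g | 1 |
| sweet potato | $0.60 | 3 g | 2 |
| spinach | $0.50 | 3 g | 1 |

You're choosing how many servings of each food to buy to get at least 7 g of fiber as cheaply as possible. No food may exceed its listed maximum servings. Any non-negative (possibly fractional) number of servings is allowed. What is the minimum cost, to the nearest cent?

$1.25

Cost per g of fiber: spinach $0.1667, peanut butter $0.1750, sweet potato $0.2000.
Take 1 serving of spinach: +3.0 g fiber for $0.50 (total $0.50, still need 4.0 g).
Take 1 serving of peanut butter: +2.0 g fiber for $0.35 (total $0.85, still need 2.0 g).
Take 0.6667 servings of sweet potato: +2.0 g fiber for $0.40 (total $1.25, still need 0.0 g).
Greedy by cheapest-per-g is optimal for a single linear constraint, so the minimum cost is $1.25.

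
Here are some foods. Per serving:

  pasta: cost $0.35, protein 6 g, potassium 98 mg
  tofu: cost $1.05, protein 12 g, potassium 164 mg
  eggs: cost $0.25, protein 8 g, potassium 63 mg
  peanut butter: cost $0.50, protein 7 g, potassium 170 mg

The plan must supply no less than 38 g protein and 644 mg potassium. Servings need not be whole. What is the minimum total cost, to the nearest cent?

$2.03

At the optimum either one food covers both requirements or two foods hit both targets exactly; no other combination can be cheaper.
pasta only: max(38/6, 644/98) = 6.571 servings → $2.30.
tofu only: max(38/12, 644/164) = 3.927 servings → $4.12.
eggs only: max(38/8, 644/63) = 10.22 servings → $2.56.
peanut butter only: max(38/7, 644/170) = 5.429 servings → $2.71.
pasta + tofu: the both-tight solution has a negative serving — not a feasible corner.
pasta + eggs: the both-tight solution has a negative serving — not a feasible corner.
pasta + peanut butter with both tight: 5.844 servings and 0.4192 servings → $2.26.
tofu + eggs: the both-tight solution has a negative serving — not a feasible corner.
tofu + peanut butter with both tight: 2.188 servings and 1.677 servings → $3.14.
eggs + peanut butter with both tight: 2.124 servings and 3.001 servings → $2.03.
So the least-cost plan costs $2.03.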